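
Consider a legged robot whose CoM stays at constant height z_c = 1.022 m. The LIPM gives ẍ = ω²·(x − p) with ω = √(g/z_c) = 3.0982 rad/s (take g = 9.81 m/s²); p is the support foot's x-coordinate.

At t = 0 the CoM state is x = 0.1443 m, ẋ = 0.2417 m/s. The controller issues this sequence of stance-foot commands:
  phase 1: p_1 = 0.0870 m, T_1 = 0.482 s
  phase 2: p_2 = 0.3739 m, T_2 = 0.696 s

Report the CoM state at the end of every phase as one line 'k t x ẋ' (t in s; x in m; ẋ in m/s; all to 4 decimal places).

1 0.4820 0.3859 0.9404
2 1.1780 1.7199 4.2748

phase 1: p=0.0870, T=0.482, ωT=1.493332, cosh=2.338265, sinh=2.113642; start (x,ẋ)=(0.144300, 0.241700) → end (x,ẋ)=(0.385874, 0.940387)
phase 2: p=0.3739, T=0.696, ωT=2.156347, cosh=4.377634, sinh=4.261887; start (x,ẋ)=(0.385874, 0.940387) → end (x,ẋ)=(1.719916, 4.274778)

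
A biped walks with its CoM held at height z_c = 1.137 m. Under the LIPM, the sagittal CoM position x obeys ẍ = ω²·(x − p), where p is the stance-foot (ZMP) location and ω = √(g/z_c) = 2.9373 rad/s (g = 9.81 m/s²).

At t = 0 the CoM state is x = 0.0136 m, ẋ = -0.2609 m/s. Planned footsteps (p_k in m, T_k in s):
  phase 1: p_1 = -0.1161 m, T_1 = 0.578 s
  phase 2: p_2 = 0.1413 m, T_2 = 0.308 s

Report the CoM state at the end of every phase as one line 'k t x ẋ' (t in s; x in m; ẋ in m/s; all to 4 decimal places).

phase 1: p=-0.1161, T=0.578, ωT=1.697759, cosh=2.822395, sinh=2.639301; start (x,ẋ)=(0.013600, -0.260900) → end (x,ẋ)=(0.015534, 0.269126)
phase 2: p=0.1413, T=0.308, ωT=0.904688, cosh=1.437915, sinh=1.033247; start (x,ẋ)=(0.015534, 0.269126) → end (x,ẋ)=(0.055129, 0.005285)

1 0.5780 0.0155 0.2691
2 0.8860 0.0551 0.0053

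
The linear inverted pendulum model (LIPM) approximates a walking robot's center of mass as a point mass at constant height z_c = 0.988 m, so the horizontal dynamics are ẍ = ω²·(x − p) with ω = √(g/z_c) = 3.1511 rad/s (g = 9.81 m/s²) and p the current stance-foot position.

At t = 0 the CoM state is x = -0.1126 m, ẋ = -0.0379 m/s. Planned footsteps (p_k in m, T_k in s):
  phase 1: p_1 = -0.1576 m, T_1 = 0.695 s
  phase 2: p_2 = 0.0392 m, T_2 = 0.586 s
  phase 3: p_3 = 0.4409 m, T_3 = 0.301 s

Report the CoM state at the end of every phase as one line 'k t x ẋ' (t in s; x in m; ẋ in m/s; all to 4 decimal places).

phase 1: p=-0.1576, T=0.695, ωT=2.190014, cosh=4.523629, sinh=4.411714; start (x,ẋ)=(-0.112600, -0.037900) → end (x,ẋ)=(-0.007099, 0.454133)
phase 2: p=0.0392, T=0.586, ωT=1.846545, cosh=3.247832, sinh=3.090050; start (x,ẋ)=(-0.007099, 0.454133) → end (x,ẋ)=(0.334164, 1.024134)
phase 3: p=0.4409, T=0.301, ωT=0.948481, cosh=1.484557, sinh=1.097228; start (x,ẋ)=(0.334164, 1.024134) → end (x,ẋ)=(0.639053, 1.151349)

1 0.6950 -0.0071 0.4541
2 1.2810 0.3342 1.0241
3 1.5820 0.6391 1.1513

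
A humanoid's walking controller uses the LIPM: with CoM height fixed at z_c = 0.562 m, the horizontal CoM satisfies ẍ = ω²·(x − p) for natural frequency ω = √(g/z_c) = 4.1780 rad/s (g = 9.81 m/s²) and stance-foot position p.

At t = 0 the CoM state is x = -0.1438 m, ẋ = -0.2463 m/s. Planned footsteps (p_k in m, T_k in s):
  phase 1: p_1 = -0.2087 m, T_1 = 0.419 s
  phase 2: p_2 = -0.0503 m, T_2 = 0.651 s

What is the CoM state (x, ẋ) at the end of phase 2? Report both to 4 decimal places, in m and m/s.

x = -0.9970, ẋ = -3.9177

phase 1: p=-0.2087, T=0.419, ωT=1.750582, cosh=2.965813, sinh=2.792140; start (x,ẋ)=(-0.143800, -0.246300) → end (x,ẋ)=(-0.180820, 0.026615)
phase 2: p=-0.0503, T=0.651, ωT=2.719878, cosh=7.622177, sinh=7.556294; start (x,ẋ)=(-0.180820, 0.026615) → end (x,ẋ)=(-0.997011, -3.917676)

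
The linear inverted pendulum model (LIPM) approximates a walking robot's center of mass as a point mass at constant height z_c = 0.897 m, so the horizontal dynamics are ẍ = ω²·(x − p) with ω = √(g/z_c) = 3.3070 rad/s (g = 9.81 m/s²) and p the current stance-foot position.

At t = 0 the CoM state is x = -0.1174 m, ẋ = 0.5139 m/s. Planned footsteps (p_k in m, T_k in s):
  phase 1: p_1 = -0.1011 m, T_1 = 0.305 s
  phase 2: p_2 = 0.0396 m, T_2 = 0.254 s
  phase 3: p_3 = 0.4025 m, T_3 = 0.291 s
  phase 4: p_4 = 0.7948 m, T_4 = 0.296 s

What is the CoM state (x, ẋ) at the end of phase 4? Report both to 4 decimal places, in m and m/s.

phase 1: p=-0.1011, T=0.305, ωT=1.008635, cosh=1.553286, sinh=1.188570; start (x,ẋ)=(-0.117400, 0.513900) → end (x,ẋ)=(0.058282, 0.734165)
phase 2: p=0.0396, T=0.254, ωT=0.839978, cosh=1.374018, sinh=0.942298; start (x,ẋ)=(0.058282, 0.734165) → end (x,ẋ)=(0.274463, 1.066973)
phase 3: p=0.4025, T=0.291, ωT=0.962337, cosh=1.499903, sinh=1.117904; start (x,ẋ)=(0.274463, 1.066973) → end (x,ẋ)=(0.571139, 1.127016)
phase 4: p=0.7948, T=0.296, ωT=0.978872, cosh=1.518594, sinh=1.142859; start (x,ẋ)=(0.571139, 1.127016) → end (x,ẋ)=(0.844633, 0.866167)

x = 0.8446, ẋ = 0.8662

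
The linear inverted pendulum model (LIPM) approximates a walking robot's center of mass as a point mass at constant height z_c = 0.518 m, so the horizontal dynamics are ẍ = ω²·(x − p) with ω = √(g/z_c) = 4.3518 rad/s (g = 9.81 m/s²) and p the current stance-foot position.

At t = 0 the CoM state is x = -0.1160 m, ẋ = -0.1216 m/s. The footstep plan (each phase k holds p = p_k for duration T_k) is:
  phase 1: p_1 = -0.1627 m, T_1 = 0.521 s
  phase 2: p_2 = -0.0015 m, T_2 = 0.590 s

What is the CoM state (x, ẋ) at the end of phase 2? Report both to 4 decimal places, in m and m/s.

phase 1: p=-0.1627, T=0.521, ωT=2.267288, cosh=4.878388, sinh=4.774796; start (x,ẋ)=(-0.116000, -0.121600) → end (x,ẋ)=(-0.068299, 0.377165)
phase 2: p=-0.0015, T=0.590, ωT=2.567562, cosh=6.555366, sinh=6.478643; start (x,ẋ)=(-0.068299, 0.377165) → end (x,ẋ)=(0.122106, 0.589146)

x = 0.1221, ẋ = 0.5891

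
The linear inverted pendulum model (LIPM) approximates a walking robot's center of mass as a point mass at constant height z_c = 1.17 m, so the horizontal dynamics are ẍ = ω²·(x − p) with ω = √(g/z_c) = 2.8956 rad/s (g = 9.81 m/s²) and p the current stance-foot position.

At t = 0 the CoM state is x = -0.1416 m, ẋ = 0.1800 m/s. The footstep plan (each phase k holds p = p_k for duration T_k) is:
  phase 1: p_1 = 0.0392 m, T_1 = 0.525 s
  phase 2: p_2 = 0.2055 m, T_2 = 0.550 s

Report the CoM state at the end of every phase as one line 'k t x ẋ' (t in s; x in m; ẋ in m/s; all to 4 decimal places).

1 0.5250 -0.2586 -0.7086
2 1.0750 -1.5593 -4.9809

phase 1: p=0.0392, T=0.525, ωT=1.520190, cosh=2.395882, sinh=2.177212; start (x,ẋ)=(-0.141600, 0.180000) → end (x,ẋ)=(-0.258633, -0.708565)
phase 2: p=0.2055, T=0.550, ωT=1.592580, cosh=2.559909, sinh=2.356508; start (x,ẋ)=(-0.258633, -0.708565) → end (x,ẋ)=(-1.559285, -4.980875)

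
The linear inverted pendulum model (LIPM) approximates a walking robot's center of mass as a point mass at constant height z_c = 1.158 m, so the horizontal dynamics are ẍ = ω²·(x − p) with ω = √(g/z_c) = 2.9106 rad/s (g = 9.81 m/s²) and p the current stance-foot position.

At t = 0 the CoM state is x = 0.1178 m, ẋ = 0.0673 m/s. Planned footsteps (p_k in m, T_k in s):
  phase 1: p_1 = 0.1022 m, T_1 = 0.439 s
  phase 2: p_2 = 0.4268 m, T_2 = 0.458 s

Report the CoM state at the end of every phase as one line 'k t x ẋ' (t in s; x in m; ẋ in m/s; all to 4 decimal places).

1 0.4390 0.1706 0.2053
2 0.8970 0.0317 -0.8993

phase 1: p=0.1022, T=0.439, ωT=1.277753, cosh=1.933616, sinh=1.654953; start (x,ẋ)=(0.117800, 0.067300) → end (x,ẋ)=(0.170631, 0.205276)
phase 2: p=0.4268, T=0.458, ωT=1.333055, cosh=2.028141, sinh=1.764470; start (x,ẋ)=(0.170631, 0.205276) → end (x,ẋ)=(0.031696, -0.899271)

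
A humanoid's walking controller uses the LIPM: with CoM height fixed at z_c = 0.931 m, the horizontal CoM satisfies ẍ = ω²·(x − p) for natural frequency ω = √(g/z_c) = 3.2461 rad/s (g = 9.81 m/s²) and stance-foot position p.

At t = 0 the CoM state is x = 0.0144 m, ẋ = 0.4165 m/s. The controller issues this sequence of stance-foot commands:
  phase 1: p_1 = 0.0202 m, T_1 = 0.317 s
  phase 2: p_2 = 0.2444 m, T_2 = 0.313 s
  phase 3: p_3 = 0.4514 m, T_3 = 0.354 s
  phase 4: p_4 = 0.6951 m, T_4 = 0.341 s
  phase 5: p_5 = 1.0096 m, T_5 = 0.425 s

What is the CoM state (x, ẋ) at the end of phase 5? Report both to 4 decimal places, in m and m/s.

x = 1.1541, ẋ = 0.8181

phase 1: p=0.0202, T=0.317, ωT=1.029014, cosh=1.577832, sinh=1.220473; start (x,ẋ)=(0.014400, 0.416500) → end (x,ẋ)=(0.167645, 0.634189)
phase 2: p=0.2444, T=0.313, ωT=1.016029, cosh=1.562117, sinh=1.200088; start (x,ẋ)=(0.167645, 0.634189) → end (x,ẋ)=(0.358960, 0.691669)
phase 3: p=0.4514, T=0.354, ωT=1.149119, cosh=1.736164, sinh=1.419249; start (x,ẋ)=(0.358960, 0.691669) → end (x,ẋ)=(0.593318, 0.774977)
phase 4: p=0.6951, T=0.341, ωT=1.106920, cosh=1.677801, sinh=1.347226; start (x,ẋ)=(0.593318, 0.774977) → end (x,ẋ)=(0.845967, 0.855139)
phase 5: p=1.0096, T=0.425, ωT=1.379592, cosh=2.112482, sinh=1.860801; start (x,ẋ)=(0.845967, 0.855139) → end (x,ẋ)=(1.154131, 0.818068)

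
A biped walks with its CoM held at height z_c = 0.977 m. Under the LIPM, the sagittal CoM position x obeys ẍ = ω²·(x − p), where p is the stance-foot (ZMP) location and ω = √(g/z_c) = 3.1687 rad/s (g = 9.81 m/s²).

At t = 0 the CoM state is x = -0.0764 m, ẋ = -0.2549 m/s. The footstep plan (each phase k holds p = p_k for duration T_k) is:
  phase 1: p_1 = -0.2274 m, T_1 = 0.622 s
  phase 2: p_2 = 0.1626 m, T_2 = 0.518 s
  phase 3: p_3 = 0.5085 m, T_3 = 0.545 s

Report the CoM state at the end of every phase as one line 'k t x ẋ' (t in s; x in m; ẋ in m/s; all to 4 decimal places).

1 0.6220 0.0419 0.7512
2 1.1400 0.4284 1.0619
3 1.6850 1.1887 2.3894

phase 1: p=-0.2274, T=0.622, ωT=1.970931, cosh=3.658343, sinh=3.519016; start (x,ẋ)=(-0.076400, -0.254900) → end (x,ẋ)=(0.041929, 0.751245)
phase 2: p=0.1626, T=0.518, ωT=1.641387, cosh=2.678017, sinh=2.484306; start (x,ẋ)=(0.041929, 0.751245) → end (x,ẋ)=(0.428428, 1.061924)
phase 3: p=0.5085, T=0.545, ωT=1.726942, cosh=2.900628, sinh=2.722800; start (x,ẋ)=(0.428428, 1.061924) → end (x,ẋ)=(1.188732, 2.389410)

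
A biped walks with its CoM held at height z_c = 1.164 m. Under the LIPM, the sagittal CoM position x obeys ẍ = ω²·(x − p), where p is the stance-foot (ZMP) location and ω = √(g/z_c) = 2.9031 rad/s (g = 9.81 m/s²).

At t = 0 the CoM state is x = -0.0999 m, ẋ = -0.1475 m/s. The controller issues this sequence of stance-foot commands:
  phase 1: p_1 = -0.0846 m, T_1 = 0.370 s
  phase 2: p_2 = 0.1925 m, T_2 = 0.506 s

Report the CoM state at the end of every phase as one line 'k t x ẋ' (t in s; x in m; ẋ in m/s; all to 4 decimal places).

phase 1: p=-0.0846, T=0.370, ωT=1.074147, cosh=1.634542, sinh=1.292953; start (x,ẋ)=(-0.099900, -0.147500) → end (x,ẋ)=(-0.175301, -0.298525)
phase 2: p=0.1925, T=0.506, ωT=1.468969, cosh=2.287457, sinh=2.057294; start (x,ẋ)=(-0.175301, -0.298525) → end (x,ẋ)=(-0.860379, -2.879562)

1 0.3700 -0.1753 -0.2985
2 0.8760 -0.8604 -2.8796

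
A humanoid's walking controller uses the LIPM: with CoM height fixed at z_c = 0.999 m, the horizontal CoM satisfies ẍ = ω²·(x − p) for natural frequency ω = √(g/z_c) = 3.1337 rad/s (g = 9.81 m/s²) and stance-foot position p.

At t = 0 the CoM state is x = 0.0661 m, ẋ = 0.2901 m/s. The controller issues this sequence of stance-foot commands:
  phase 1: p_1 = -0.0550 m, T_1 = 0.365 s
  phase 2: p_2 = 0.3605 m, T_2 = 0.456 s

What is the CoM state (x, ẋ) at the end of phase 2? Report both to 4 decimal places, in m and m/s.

x = 0.8444, ẋ = 1.8214

phase 1: p=-0.0550, T=0.365, ωT=1.143800, cosh=1.728640, sinh=1.410034; start (x,ẋ)=(0.066100, 0.290100) → end (x,ẋ)=(0.284871, 1.036574)
phase 2: p=0.3605, T=0.456, ωT=1.428967, cosh=2.206971, sinh=1.967415; start (x,ẋ)=(0.284871, 1.036574) → end (x,ẋ)=(0.844376, 1.821415)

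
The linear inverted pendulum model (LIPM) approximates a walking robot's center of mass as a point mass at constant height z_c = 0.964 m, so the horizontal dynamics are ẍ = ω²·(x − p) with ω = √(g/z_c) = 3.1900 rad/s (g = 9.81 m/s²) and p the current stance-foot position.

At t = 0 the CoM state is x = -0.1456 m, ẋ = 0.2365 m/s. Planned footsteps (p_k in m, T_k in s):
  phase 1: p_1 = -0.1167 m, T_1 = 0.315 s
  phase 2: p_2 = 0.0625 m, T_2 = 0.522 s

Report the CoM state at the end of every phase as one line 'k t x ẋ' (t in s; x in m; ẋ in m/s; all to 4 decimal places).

1 0.3150 -0.0738 0.2573
2 0.8370 -0.1051 -0.4037

phase 1: p=-0.1167, T=0.315, ωT=1.004850, cosh=1.548799, sinh=1.182699; start (x,ẋ)=(-0.145600, 0.236500) → end (x,ẋ)=(-0.073777, 0.257257)
phase 2: p=0.0625, T=0.522, ωT=1.665180, cosh=2.737891, sinh=2.548734; start (x,ẋ)=(-0.073777, 0.257257) → end (x,ẋ)=(-0.105071, -0.403658)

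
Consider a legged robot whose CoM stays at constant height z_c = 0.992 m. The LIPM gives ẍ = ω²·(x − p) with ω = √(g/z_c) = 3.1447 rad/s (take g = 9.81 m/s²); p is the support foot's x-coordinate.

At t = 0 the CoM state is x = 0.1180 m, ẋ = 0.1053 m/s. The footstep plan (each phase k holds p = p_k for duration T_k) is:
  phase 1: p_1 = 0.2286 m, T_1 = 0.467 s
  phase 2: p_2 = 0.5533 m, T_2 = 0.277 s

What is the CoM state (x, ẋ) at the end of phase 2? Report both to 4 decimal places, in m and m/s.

x = -0.3097, ẋ = -2.2428

phase 1: p=0.2286, T=0.467, ωT=1.468575, cosh=2.286647, sinh=2.056394; start (x,ẋ)=(0.118000, 0.105300) → end (x,ẋ)=(0.044555, -0.474438)
phase 2: p=0.5533, T=0.277, ωT=0.871082, cosh=1.403997, sinh=0.985498; start (x,ẋ)=(0.044555, -0.474438) → end (x,ẋ)=(-0.309657, -2.242759)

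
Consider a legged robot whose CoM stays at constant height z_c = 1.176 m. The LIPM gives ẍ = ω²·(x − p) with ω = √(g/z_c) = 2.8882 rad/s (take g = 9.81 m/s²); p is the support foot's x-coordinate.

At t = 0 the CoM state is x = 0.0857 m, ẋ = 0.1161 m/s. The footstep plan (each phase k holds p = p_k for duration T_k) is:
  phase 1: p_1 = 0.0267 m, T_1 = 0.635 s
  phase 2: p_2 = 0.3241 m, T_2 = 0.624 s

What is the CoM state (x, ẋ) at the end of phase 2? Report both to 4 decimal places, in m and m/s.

x = 1.2805, ẋ = 2.9024

phase 1: p=0.0267, T=0.635, ωT=1.834007, cosh=3.209344, sinh=3.049572; start (x,ẋ)=(0.085700, 0.116100) → end (x,ẋ)=(0.338638, 0.892263)
phase 2: p=0.3241, T=0.624, ωT=1.802237, cosh=3.114062, sinh=2.949132; start (x,ẋ)=(0.338638, 0.892263) → end (x,ẋ)=(1.280460, 2.902395)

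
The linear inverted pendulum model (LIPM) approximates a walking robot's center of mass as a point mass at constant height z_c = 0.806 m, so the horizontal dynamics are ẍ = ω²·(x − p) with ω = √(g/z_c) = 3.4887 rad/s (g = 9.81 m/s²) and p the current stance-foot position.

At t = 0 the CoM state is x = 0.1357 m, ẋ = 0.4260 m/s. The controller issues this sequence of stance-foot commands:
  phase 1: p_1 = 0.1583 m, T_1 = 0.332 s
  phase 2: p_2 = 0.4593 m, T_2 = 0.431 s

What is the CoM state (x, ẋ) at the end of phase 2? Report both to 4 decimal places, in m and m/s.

phase 1: p=0.1583, T=0.332, ωT=1.158248, cosh=1.749193, sinh=1.435157; start (x,ẋ)=(0.135700, 0.426000) → end (x,ẋ)=(0.294013, 0.632002)
phase 2: p=0.4593, T=0.431, ωT=1.503630, cosh=2.360154, sinh=2.137832; start (x,ẋ)=(0.294013, 0.632002) → end (x,ẋ)=(0.456481, 0.258870)

x = 0.4565, ẋ = 0.2589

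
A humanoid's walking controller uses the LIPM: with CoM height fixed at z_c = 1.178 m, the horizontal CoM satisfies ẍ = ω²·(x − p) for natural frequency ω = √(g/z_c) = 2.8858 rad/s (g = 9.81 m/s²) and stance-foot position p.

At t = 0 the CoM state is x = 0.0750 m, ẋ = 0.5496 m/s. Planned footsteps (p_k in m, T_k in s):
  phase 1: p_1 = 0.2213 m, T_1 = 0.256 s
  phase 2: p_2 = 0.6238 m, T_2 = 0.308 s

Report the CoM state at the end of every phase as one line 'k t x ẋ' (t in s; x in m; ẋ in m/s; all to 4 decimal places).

phase 1: p=0.2213, T=0.256, ωT=0.738765, cosh=1.285526, sinh=0.807822; start (x,ẋ)=(0.075000, 0.549600) → end (x,ẋ)=(0.187077, 0.365468)
phase 2: p=0.6238, T=0.308, ωT=0.888826, cosh=1.421706, sinh=1.010568; start (x,ẋ)=(0.187077, 0.365468) → end (x,ẋ)=(0.130891, -0.754025)

1 0.2560 0.1871 0.3655
2 0.5640 0.1309 -0.7540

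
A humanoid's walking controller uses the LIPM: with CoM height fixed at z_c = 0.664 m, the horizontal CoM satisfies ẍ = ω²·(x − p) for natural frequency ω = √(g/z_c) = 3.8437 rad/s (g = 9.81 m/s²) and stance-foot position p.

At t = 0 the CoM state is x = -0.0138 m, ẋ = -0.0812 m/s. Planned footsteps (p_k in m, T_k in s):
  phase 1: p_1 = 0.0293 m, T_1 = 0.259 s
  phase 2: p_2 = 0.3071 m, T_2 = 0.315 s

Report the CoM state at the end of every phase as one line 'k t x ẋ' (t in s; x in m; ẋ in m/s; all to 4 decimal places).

phase 1: p=0.0293, T=0.259, ωT=0.995518, cosh=1.537829, sinh=1.168297; start (x,ẋ)=(-0.013800, -0.081200) → end (x,ẋ)=(-0.061661, -0.318416)
phase 2: p=0.3071, T=0.315, ωT=1.210765, cosh=1.827011, sinh=1.529042; start (x,ẋ)=(-0.061661, -0.318416) → end (x,ẋ)=(-0.493298, -2.749025)

1 0.2590 -0.0617 -0.3184
2 0.5740 -0.4933 -2.7490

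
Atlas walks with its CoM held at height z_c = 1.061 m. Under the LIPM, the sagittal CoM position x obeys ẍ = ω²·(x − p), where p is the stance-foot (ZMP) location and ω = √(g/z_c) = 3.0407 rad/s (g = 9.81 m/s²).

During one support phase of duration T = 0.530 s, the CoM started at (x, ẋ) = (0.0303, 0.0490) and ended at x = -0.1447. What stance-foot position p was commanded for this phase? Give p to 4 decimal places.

ωT = 3.0407·0.530 = 1.611571; cosh(ωT) = 2.605125, sinh(ωT) = 2.405551
x(T) = p + (x₀−p)·cosh(ωT) + (ẋ₀/ω)·sinh(ωT) ⇒ p·(1 − cosh) = x(T) − x₀·cosh − (ẋ₀/ω)·sinh
numerator   = -0.1447 − (0.0303)·2.605125 − (0.0490/3.0407)·2.405551 = -0.262400
denominator = 1 − 2.605125 = -1.605125
p = -0.262400 / -1.605125 = 0.1635

p = 0.1635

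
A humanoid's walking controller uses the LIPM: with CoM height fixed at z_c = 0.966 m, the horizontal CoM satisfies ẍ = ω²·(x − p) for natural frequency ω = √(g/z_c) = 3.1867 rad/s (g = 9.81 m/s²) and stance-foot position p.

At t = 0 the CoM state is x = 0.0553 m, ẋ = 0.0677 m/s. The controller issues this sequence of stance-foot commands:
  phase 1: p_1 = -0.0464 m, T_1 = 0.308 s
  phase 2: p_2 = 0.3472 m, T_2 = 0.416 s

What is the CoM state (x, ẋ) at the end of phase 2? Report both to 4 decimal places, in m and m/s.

x = 0.1756, ẋ = -0.2392

phase 1: p=-0.0464, T=0.308, ωT=0.981504, cosh=1.521606, sinh=1.146859; start (x,ẋ)=(0.055300, 0.067700) → end (x,ẋ)=(0.132712, 0.474695)
phase 2: p=0.3472, T=0.416, ωT=1.325667, cosh=2.015161, sinh=1.749535; start (x,ẋ)=(0.132712, 0.474695) → end (x,ẋ)=(0.175585, -0.239236)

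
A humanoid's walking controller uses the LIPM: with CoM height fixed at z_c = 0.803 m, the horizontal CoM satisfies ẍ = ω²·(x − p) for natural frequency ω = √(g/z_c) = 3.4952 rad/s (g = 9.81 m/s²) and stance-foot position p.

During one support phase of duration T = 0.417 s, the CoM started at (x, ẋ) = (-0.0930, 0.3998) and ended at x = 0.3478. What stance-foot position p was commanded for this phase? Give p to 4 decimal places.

ωT = 3.4952·0.417 = 1.457498; cosh(ωT) = 2.264010, sinh(ωT) = 2.031192
x(T) = p + (x₀−p)·cosh(ωT) + (ẋ₀/ω)·sinh(ωT) ⇒ p·(1 − cosh) = x(T) − x₀·cosh − (ẋ₀/ω)·sinh
numerator   = 0.3478 − (-0.0930)·2.264010 − (0.3998/3.4952)·2.031192 = 0.326014
denominator = 1 − 2.264010 = -1.264010
p = 0.326014 / -1.264010 = -0.2579

p = -0.2579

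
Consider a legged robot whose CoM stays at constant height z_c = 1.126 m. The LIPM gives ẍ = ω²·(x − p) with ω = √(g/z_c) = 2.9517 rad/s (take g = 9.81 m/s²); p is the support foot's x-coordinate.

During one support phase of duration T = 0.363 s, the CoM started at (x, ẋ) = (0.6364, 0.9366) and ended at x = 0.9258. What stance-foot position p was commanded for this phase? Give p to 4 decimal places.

p = 0.8257

ωT = 2.9517·0.363 = 1.071467; cosh(ωT) = 1.631083, sinh(ωT) = 1.288577
x(T) = p + (x₀−p)·cosh(ωT) + (ẋ₀/ω)·sinh(ωT) ⇒ p·(1 − cosh) = x(T) − x₀·cosh − (ẋ₀/ω)·sinh
numerator   = 0.9258 − (0.6364)·1.631083 − (0.9366/2.9517)·1.288577 = -0.521098
denominator = 1 − 1.631083 = -0.631083
p = -0.521098 / -0.631083 = 0.8257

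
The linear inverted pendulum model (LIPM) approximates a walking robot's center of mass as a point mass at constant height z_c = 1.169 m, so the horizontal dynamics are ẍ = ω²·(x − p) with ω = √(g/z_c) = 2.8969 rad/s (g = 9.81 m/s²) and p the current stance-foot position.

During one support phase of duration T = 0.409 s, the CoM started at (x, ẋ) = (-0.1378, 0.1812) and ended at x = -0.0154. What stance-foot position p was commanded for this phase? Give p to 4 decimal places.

p = -0.1755

ωT = 2.8969·0.409 = 1.184832; cosh(ωT) = 1.787968, sinh(ωT) = 1.482170
x(T) = p + (x₀−p)·cosh(ωT) + (ẋ₀/ω)·sinh(ωT) ⇒ p·(1 − cosh) = x(T) − x₀·cosh − (ẋ₀/ω)·sinh
numerator   = -0.0154 − (-0.1378)·1.787968 − (0.1812/2.8969)·1.482170 = 0.138273
denominator = 1 − 1.787968 = -0.787968
p = 0.138273 / -0.787968 = -0.1755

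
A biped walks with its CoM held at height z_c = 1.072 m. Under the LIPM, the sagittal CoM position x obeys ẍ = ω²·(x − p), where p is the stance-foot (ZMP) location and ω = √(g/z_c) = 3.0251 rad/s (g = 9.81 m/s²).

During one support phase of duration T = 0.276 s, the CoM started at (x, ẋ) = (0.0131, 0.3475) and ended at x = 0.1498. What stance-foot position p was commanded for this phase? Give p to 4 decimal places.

ωT = 3.0251·0.276 = 0.834928; cosh(ωT) = 1.369277, sinh(ωT) = 0.935371
x(T) = p + (x₀−p)·cosh(ωT) + (ẋ₀/ω)·sinh(ωT) ⇒ p·(1 − cosh) = x(T) − x₀·cosh − (ẋ₀/ω)·sinh
numerator   = 0.1498 − (0.0131)·1.369277 − (0.3475/3.0251)·0.935371 = 0.024414
denominator = 1 − 1.369277 = -0.369277
p = 0.024414 / -0.369277 = -0.0661

p = -0.0661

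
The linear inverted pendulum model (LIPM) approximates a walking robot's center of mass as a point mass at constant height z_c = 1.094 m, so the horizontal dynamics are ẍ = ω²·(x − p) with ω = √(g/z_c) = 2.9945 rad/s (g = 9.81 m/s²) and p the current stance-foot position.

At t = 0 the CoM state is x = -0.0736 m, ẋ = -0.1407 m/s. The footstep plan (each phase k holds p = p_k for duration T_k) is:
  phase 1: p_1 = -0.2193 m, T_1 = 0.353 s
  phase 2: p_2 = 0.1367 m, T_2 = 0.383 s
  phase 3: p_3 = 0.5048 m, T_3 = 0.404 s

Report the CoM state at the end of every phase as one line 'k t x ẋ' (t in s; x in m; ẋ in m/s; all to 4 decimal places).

1 0.3530 -0.0438 0.3251
2 0.7360 -0.0224 -0.2015
3 1.1400 -0.5604 -2.7790

phase 1: p=-0.2193, T=0.353, ωT=1.057058, cosh=1.612685, sinh=1.265208; start (x,ẋ)=(-0.073600, -0.140700) → end (x,ẋ)=(-0.043779, 0.325104)
phase 2: p=0.1367, T=0.383, ωT=1.146894, cosh=1.733010, sinh=1.415388; start (x,ẋ)=(-0.043779, 0.325104) → end (x,ẋ)=(-0.022408, -0.201530)
phase 3: p=0.5048, T=0.404, ωT=1.209778, cosh=1.825502, sinh=1.527238; start (x,ẋ)=(-0.022408, -0.201530) → end (x,ẋ)=(-0.560402, -2.778980)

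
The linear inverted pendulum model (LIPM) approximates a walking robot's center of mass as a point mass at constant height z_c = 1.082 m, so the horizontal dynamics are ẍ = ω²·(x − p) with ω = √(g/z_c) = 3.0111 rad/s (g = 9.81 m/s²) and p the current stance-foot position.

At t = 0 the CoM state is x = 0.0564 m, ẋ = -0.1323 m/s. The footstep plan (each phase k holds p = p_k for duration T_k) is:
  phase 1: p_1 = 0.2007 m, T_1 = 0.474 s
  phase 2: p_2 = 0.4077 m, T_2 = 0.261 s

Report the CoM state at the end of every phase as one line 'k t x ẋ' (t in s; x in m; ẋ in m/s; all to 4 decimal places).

1 0.4740 -0.2036 -1.1447
2 0.7350 -0.7327 -3.1169

phase 1: p=0.2007, T=0.474, ωT=1.427261, cosh=2.203618, sinh=1.963653; start (x,ẋ)=(0.056400, -0.132300) → end (x,ẋ)=(-0.203560, -1.144749)
phase 2: p=0.4077, T=0.261, ωT=0.785897, cosh=1.325043, sinh=0.869332; start (x,ẋ)=(-0.203560, -1.144749) → end (x,ẋ)=(-0.732745, -3.116904)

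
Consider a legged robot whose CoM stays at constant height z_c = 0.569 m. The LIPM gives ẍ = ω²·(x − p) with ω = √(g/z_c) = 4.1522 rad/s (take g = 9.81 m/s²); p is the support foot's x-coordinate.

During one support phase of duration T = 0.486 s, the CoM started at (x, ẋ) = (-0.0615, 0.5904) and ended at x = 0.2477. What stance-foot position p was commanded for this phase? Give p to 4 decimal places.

ωT = 4.1522·0.486 = 2.017969; cosh(ωT) = 3.827978, sinh(ωT) = 3.695053
x(T) = p + (x₀−p)·cosh(ωT) + (ẋ₀/ω)·sinh(ωT) ⇒ p·(1 − cosh) = x(T) − x₀·cosh − (ẋ₀/ω)·sinh
numerator   = 0.2477 − (-0.0615)·3.827978 − (0.5904/4.1522)·3.695053 = -0.042278
denominator = 1 − 3.827978 = -2.827978
p = -0.042278 / -2.827978 = 0.0149

p = 0.0149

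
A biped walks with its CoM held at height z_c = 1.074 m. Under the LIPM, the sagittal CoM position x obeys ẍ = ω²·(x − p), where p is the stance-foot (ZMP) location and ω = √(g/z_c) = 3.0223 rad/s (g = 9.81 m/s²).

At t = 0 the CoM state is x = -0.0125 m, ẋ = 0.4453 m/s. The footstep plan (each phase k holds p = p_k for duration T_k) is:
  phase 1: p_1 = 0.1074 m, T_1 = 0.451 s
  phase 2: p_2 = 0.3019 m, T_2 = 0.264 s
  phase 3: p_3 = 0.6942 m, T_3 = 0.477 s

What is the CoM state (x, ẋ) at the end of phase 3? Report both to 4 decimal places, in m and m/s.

x = -0.6051, ẋ = -3.5619

phase 1: p=0.1074, T=0.451, ωT=1.363057, cosh=2.082000, sinh=1.826123; start (x,ẋ)=(-0.012500, 0.445300) → end (x,ẋ)=(0.126826, 0.265376)
phase 2: p=0.3019, T=0.264, ωT=0.797887, cosh=1.335562, sinh=0.885282; start (x,ẋ)=(0.126826, 0.265376) → end (x,ẋ)=(0.145810, -0.114001)
phase 3: p=0.6942, T=0.477, ωT=1.441637, cosh=2.232076, sinh=1.995535; start (x,ẋ)=(0.145810, -0.114001) → end (x,ẋ)=(-0.605119, -3.561855)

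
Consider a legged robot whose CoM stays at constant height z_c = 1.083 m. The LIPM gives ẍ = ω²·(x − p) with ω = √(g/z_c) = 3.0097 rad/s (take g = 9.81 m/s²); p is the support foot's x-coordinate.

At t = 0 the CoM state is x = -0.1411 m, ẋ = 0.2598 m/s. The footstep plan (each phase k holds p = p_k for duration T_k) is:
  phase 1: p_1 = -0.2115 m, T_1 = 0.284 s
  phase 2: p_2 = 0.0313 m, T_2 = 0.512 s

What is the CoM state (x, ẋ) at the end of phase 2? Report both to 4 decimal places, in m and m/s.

phase 1: p=-0.2115, T=0.284, ωT=0.854755, cosh=1.388093, sinh=0.962705; start (x,ẋ)=(-0.141100, 0.259800) → end (x,ẋ)=(-0.030677, 0.564607)
phase 2: p=0.0313, T=0.512, ωT=1.540966, cosh=2.441637, sinh=2.227463; start (x,ẋ)=(-0.030677, 0.564607) → end (x,ẋ)=(0.297838, 0.963074)

x = 0.2978, ẋ = 0.9631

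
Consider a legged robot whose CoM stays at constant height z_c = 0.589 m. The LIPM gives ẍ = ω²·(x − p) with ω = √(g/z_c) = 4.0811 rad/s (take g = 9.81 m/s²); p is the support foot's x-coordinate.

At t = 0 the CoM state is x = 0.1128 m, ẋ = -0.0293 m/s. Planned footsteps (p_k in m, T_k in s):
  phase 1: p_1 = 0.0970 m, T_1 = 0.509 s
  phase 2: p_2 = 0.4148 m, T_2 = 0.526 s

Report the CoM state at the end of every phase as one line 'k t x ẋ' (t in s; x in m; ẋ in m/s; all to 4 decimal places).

phase 1: p=0.0970, T=0.509, ωT=2.077280, cosh=4.053998, sinh=3.928728; start (x,ẋ)=(0.112800, -0.029300) → end (x,ẋ)=(0.132847, 0.134548)
phase 2: p=0.4148, T=0.526, ωT=2.146659, cosh=4.336547, sinh=4.219673; start (x,ẋ)=(0.132847, 0.134548) → end (x,ẋ)=(-0.668786, -4.272013)

1 0.5090 0.1328 0.1345
2 1.0350 -0.6688 -4.2720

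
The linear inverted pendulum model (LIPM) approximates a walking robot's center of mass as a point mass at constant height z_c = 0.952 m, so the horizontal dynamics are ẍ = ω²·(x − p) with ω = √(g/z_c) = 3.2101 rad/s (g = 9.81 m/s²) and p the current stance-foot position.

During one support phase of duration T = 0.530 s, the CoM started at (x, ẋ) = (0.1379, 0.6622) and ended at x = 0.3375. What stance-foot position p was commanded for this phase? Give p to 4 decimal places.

ωT = 3.2101·0.530 = 1.701353; cosh(ωT) = 2.831898, sinh(ωT) = 2.649461
x(T) = p + (x₀−p)·cosh(ωT) + (ẋ₀/ω)·sinh(ωT) ⇒ p·(1 − cosh) = x(T) − x₀·cosh − (ẋ₀/ω)·sinh
numerator   = 0.3375 − (0.1379)·2.831898 − (0.6622/3.2101)·2.649461 = -0.599566
denominator = 1 − 2.831898 = -1.831898
p = -0.599566 / -1.831898 = 0.3273

p = 0.3273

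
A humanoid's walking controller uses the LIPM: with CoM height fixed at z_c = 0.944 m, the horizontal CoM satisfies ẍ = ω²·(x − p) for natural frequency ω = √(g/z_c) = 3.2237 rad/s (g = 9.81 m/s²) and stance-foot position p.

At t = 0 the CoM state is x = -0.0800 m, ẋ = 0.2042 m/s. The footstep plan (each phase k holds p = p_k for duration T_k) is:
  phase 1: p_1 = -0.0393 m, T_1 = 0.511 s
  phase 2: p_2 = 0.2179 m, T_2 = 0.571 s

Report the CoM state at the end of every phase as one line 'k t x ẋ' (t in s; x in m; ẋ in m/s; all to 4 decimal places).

phase 1: p=-0.0393, T=0.511, ωT=1.647311, cosh=2.692781, sinh=2.500214; start (x,ẋ)=(-0.080000, 0.204200) → end (x,ẋ)=(0.009476, 0.221826)
phase 2: p=0.2179, T=0.571, ωT=1.840733, cosh=3.229927, sinh=3.071226; start (x,ẋ)=(0.009476, 0.221826) → end (x,ẋ)=(-0.243961, -1.347065)

1 0.5110 0.0095 0.2218
2 1.0820 -0.2440 -1.3471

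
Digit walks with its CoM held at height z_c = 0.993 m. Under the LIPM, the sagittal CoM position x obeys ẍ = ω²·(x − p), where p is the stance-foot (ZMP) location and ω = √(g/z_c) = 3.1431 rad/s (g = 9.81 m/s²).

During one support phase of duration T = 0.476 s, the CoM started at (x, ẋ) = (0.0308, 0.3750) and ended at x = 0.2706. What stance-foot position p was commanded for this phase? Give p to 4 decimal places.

p = 0.0406

ωT = 3.1431·0.476 = 1.496116; cosh(ωT) = 2.344156, sinh(ωT) = 2.120158
x(T) = p + (x₀−p)·cosh(ωT) + (ẋ₀/ω)·sinh(ωT) ⇒ p·(1 − cosh) = x(T) − x₀·cosh − (ẋ₀/ω)·sinh
numerator   = 0.2706 − (0.0308)·2.344156 − (0.3750/3.1431)·2.120158 = -0.054554
denominator = 1 − 2.344156 = -1.344156
p = -0.054554 / -1.344156 = 0.0406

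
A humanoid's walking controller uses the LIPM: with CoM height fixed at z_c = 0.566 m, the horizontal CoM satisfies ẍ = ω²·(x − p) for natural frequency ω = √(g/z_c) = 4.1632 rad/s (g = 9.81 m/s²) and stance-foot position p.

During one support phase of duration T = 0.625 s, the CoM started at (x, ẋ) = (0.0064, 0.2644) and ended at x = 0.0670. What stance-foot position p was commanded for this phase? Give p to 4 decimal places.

p = 0.0696

ωT = 4.1632·0.625 = 2.602000; cosh(ωT) = 6.782409, sinh(ωT) = 6.708284
x(T) = p + (x₀−p)·cosh(ωT) + (ẋ₀/ω)·sinh(ωT) ⇒ p·(1 − cosh) = x(T) − x₀·cosh − (ẋ₀/ω)·sinh
numerator   = 0.0670 − (0.0064)·6.782409 − (0.2644/4.1632)·6.708284 = -0.402443
denominator = 1 − 6.782409 = -5.782409
p = -0.402443 / -5.782409 = 0.0696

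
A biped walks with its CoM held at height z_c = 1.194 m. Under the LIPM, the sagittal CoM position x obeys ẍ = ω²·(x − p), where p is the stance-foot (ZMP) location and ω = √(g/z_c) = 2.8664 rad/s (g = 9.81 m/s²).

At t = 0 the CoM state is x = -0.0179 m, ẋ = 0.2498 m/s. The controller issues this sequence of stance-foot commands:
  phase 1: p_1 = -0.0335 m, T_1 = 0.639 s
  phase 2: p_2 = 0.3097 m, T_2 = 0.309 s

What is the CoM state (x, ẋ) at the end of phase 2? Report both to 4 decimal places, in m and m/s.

x = 0.5983, ẋ = 1.2465

phase 1: p=-0.0335, T=0.639, ωT=1.831630, cosh=3.202103, sinh=3.041951; start (x,ẋ)=(-0.017900, 0.249800) → end (x,ẋ)=(0.281552, 0.935909)
phase 2: p=0.3097, T=0.309, ωT=0.885718, cosh=1.418571, sinh=1.006153; start (x,ẋ)=(0.281552, 0.935909) → end (x,ẋ)=(0.598289, 1.246472)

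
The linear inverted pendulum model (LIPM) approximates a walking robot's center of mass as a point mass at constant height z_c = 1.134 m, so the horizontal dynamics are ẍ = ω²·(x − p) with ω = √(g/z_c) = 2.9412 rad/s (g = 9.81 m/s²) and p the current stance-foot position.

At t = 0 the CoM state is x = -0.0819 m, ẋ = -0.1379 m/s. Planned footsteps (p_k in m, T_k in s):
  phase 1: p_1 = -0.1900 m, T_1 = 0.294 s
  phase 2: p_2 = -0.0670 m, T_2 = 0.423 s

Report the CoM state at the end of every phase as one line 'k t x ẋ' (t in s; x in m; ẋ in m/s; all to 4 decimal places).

phase 1: p=-0.1900, T=0.294, ωT=0.864713, cosh=1.397748, sinh=0.976576; start (x,ẋ)=(-0.081900, -0.137900) → end (x,ẋ)=(-0.084691, 0.117747)
phase 2: p=-0.0670, T=0.423, ωT=1.244128, cosh=1.879049, sinh=1.590857; start (x,ẋ)=(-0.084691, 0.117747) → end (x,ẋ)=(-0.036554, 0.138476)

1 0.2940 -0.0847 0.1177
2 0.7170 -0.0366 0.1385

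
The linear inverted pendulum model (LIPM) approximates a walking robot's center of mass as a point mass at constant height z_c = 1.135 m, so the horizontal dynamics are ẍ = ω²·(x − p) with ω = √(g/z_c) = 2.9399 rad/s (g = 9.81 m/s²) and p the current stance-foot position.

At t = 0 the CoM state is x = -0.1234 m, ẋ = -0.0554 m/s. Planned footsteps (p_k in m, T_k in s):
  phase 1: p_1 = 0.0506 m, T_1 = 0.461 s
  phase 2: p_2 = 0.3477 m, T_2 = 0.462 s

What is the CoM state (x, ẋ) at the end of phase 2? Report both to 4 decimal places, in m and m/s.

phase 1: p=0.0506, T=0.461, ωT=1.355294, cosh=2.067886, sinh=1.810015; start (x,ẋ)=(-0.123400, -0.055400) → end (x,ẋ)=(-0.343320, -1.040460)
phase 2: p=0.3477, T=0.462, ωT=1.358234, cosh=2.073216, sinh=1.816102; start (x,ẋ)=(-0.343320, -1.040460) → end (x,ẋ)=(-1.727671, -5.846566)

x = -1.7277, ẋ = -5.8466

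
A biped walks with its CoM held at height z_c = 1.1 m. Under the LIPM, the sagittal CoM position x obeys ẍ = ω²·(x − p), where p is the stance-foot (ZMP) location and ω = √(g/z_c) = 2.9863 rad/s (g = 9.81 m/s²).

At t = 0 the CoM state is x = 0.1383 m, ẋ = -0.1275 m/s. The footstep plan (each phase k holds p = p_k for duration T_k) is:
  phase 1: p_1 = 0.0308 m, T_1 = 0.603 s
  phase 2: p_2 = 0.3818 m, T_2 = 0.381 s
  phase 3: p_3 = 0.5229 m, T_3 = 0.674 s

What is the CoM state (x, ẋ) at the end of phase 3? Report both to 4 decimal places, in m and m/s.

phase 1: p=0.0308, T=0.603, ωT=1.800739, cosh=3.109648, sinh=2.944471; start (x,ẋ)=(0.138300, -0.127500) → end (x,ẋ)=(0.239373, 0.548775)
phase 2: p=0.3818, T=0.381, ωT=1.137780, cosh=1.720183, sinh=1.399653; start (x,ẋ)=(0.239373, 0.548775) → end (x,ẋ)=(0.394006, 0.348680)
phase 3: p=0.5229, T=0.674, ωT=2.012766, cosh=3.808805, sinh=3.675186; start (x,ẋ)=(0.394006, 0.348680) → end (x,ẋ)=(0.461082, -0.086586)

x = 0.4611, ẋ = -0.0866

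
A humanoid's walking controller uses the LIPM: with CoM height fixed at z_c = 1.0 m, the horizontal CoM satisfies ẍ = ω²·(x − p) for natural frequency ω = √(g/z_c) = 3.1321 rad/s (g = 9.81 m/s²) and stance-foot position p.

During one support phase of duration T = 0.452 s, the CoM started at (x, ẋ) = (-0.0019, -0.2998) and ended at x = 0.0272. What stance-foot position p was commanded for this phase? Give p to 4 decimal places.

p = -0.1836

ωT = 3.1321·0.452 = 1.415709; cosh(ωT) = 2.181080, sinh(ωT) = 1.938327
x(T) = p + (x₀−p)·cosh(ωT) + (ẋ₀/ω)·sinh(ωT) ⇒ p·(1 − cosh) = x(T) − x₀·cosh − (ẋ₀/ω)·sinh
numerator   = 0.0272 − (-0.0019)·2.181080 − (-0.2998/3.1321)·1.938327 = 0.216878
denominator = 1 − 2.181080 = -1.181080
p = 0.216878 / -1.181080 = -0.1836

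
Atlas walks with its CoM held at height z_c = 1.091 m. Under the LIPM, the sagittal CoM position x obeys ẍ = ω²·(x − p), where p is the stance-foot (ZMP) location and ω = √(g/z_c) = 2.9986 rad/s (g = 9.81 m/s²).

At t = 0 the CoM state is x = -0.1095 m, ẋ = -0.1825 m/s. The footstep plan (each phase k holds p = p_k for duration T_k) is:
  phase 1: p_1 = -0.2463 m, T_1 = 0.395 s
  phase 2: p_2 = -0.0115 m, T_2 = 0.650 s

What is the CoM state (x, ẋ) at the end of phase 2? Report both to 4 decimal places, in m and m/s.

x = 0.0233, ẋ = 0.1787

phase 1: p=-0.2463, T=0.395, ωT=1.184447, cosh=1.787397, sinh=1.481482; start (x,ẋ)=(-0.109500, -0.182500) → end (x,ẋ)=(-0.091950, 0.281516)
phase 2: p=-0.0115, T=0.650, ωT=1.949090, cosh=3.582349, sinh=3.439945; start (x,ẋ)=(-0.091950, 0.281516) → end (x,ẋ)=(0.023252, 0.178650)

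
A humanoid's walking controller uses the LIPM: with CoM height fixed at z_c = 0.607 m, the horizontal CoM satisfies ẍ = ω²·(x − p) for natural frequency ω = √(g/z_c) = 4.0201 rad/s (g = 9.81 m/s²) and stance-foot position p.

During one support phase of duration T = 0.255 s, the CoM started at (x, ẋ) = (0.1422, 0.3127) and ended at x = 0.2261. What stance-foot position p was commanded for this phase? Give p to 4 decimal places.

ωT = 4.0201·0.255 = 1.025126; cosh(ωT) = 1.573098, sinh(ωT) = 1.214347
x(T) = p + (x₀−p)·cosh(ωT) + (ẋ₀/ω)·sinh(ωT) ⇒ p·(1 − cosh) = x(T) − x₀·cosh − (ẋ₀/ω)·sinh
numerator   = 0.2261 − (0.1422)·1.573098 − (0.3127/4.0201)·1.214347 = -0.092052
denominator = 1 − 1.573098 = -0.573098
p = -0.092052 / -0.573098 = 0.1606

p = 0.1606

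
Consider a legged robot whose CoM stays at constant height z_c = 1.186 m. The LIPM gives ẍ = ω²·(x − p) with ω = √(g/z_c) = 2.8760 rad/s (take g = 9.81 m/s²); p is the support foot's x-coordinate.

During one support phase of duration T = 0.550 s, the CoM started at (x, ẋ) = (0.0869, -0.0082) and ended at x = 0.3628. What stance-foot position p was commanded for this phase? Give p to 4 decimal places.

p = -0.0972

ωT = 2.8760·0.550 = 1.581800; cosh(ωT) = 2.534654, sinh(ωT) = 2.329049
x(T) = p + (x₀−p)·cosh(ωT) + (ẋ₀/ω)·sinh(ωT) ⇒ p·(1 − cosh) = x(T) − x₀·cosh − (ẋ₀/ω)·sinh
numerator   = 0.3628 − (0.0869)·2.534654 − (-0.0082/2.8760)·2.329049 = 0.149179
denominator = 1 − 2.534654 = -1.534654
p = 0.149179 / -1.534654 = -0.0972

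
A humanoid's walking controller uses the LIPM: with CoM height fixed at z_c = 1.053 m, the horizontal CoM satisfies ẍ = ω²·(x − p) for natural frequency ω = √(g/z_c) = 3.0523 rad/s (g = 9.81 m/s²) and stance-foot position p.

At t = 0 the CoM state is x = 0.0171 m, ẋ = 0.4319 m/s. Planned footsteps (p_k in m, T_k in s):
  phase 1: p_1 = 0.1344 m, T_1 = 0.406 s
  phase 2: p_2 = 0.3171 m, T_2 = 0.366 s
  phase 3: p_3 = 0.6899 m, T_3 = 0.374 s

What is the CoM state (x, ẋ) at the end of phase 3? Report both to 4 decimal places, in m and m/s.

x = -0.4412, ẋ = -3.0070

phase 1: p=0.1344, T=0.406, ωT=1.239234, cosh=1.871286, sinh=1.581680; start (x,ẋ)=(0.017100, 0.431900) → end (x,ẋ)=(0.138706, 0.241912)
phase 2: p=0.3171, T=0.366, ωT=1.117142, cosh=1.691660, sinh=1.364447; start (x,ẋ)=(0.138706, 0.241912) → end (x,ẋ)=(0.123457, -0.333726)
phase 3: p=0.6899, T=0.374, ωT=1.141560, cosh=1.725485, sinh=1.406165; start (x,ẋ)=(0.123457, -0.333726) → end (x,ẋ)=(-0.441233, -3.007032)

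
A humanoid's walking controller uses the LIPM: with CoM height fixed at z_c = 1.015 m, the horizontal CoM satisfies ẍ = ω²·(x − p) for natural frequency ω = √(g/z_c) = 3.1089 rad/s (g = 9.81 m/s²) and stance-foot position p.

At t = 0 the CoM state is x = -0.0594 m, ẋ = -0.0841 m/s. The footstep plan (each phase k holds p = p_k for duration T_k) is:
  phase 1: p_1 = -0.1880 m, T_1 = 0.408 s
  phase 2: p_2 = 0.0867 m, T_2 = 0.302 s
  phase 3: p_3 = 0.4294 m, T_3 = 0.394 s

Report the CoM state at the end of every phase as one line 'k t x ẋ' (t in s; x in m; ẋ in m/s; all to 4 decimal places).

1 0.4080 0.0144 0.4932
2 0.7100 0.1519 0.4835
3 1.1040 0.1583 -0.4474

phase 1: p=-0.1880, T=0.408, ωT=1.268431, cosh=1.918272, sinh=1.636999; start (x,ẋ)=(-0.059400, -0.084100) → end (x,ẋ)=(0.014407, 0.493153)
phase 2: p=0.0867, T=0.302, ωT=0.938888, cosh=1.474099, sinh=1.083037; start (x,ẋ)=(0.014407, 0.493153) → end (x,ẋ)=(0.151930, 0.483541)
phase 3: p=0.4294, T=0.394, ωT=1.224907, cosh=1.848817, sinh=1.555032; start (x,ẋ)=(0.151930, 0.483541) → end (x,ẋ)=(0.158271, -0.447431)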